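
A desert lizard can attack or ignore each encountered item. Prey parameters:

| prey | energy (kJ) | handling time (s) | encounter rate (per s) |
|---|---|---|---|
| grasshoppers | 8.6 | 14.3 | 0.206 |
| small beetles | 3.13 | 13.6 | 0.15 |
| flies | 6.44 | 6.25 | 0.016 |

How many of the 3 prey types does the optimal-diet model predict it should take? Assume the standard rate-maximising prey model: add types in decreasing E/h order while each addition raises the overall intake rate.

Rank by E/h (kJ/s): flies 1.03, grasshoppers 0.601, small beetles 0.23. Include each in turn until the next type's E/h falls below the running intake rate.
Rate on top 1: 0.09367. grasshoppers: 0.601 > 0.09367 → include.
Rate on top 2: 0.4634. small beetles: 0.23 < 0.4634 → exclude; stop.
Optimal diet: flies, grasshoppers — 2 of 3 types.

2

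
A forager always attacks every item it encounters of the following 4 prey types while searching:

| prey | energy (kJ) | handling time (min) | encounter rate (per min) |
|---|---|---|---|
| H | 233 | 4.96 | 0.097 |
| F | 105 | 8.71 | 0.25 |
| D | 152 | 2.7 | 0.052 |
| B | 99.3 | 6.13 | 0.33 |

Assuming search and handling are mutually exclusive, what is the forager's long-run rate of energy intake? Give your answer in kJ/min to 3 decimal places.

Energy encountered per unit search time: 0.097×233 + 0.25×105 + 0.052×152 + 0.33×99.3 = 89.52 kJ/min.
Handling time per unit search time: 0.097×4.96 + 0.25×8.71 + 0.052×2.7 + 0.33×6.13 = 4.822.
Rate = 89.52/(1 + 4.822) = 15.38 kJ/min.

15.377 kJ/min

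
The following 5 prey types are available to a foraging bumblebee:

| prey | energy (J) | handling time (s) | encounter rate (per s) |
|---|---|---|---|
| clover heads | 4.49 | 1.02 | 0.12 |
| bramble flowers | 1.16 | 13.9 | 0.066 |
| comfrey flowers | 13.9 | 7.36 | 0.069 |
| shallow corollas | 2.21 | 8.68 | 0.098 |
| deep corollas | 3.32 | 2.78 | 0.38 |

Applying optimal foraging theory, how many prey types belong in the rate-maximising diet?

Rank by E/h (J/s): clover heads 4.4, comfrey flowers 1.89, deep corollas 1.19, shallow corollas 0.255, bramble flowers 0.0835. Include each in turn until the next type's E/h falls below the running intake rate.
Rate on top 1: 0.48. comfrey flowers: 1.89 > 0.48 → include.
Rate on top 2: 0.9188. deep corollas: 1.19 > 0.9188 → include.
Rate on top 3: 1.027. shallow corollas: 0.255 < 1.027 → exclude; stop.
Optimal diet: clover heads, comfrey flowers, deep corollas — 3 of 5 types.

3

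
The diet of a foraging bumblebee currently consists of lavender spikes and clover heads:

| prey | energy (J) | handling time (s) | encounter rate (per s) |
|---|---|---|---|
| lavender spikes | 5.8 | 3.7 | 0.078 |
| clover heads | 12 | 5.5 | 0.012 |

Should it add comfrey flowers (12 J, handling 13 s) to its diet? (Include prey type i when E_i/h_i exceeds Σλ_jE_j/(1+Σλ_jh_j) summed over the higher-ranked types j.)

Current rate: (0.078×5.8 + 0.012×12)/(1 + 0.078×3.7 + 0.012×5.5) = 0.4403 J/s.
comfrey flowers: E/h = 12/13 = 0.9231 J/s.
Since 0.9231 > R, including comfrey flowers increases the long-run rate.

Yes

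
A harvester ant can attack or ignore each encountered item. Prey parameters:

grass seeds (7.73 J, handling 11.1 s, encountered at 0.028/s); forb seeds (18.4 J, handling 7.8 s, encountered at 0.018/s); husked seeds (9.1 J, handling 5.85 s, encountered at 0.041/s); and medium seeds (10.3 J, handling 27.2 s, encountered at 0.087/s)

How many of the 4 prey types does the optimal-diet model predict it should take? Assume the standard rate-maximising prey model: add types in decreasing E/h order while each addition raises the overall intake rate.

Rank by E/h (J/s): forb seeds 2.36, husked seeds 1.56, grass seeds 0.696, medium seeds 0.379. Include each in turn until the next type's E/h falls below the running intake rate.
Rate on top 1: 0.2904. husked seeds: 1.56 > 0.2904 → include.
Rate on top 2: 0.5103. grass seeds: 0.696 > 0.5103 → include.
Rate on top 3: 0.5445. medium seeds: 0.379 < 0.5445 → exclude; stop.
Optimal diet: forb seeds, husked seeds, grass seeds — 3 of 4 types.

3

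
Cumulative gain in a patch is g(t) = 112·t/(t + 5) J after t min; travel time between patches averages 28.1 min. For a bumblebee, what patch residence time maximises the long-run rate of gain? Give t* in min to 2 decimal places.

11.85 min

Maximise g(t)/(T+t): set derivative to zero → g'(t)(T+t) = g(t).
g'(t) = 112·5/(t + 5)². Setting 112·5/(t+5)² = 112t/[(t+5)(28.1+t)] gives 5(28.1+t) = t(t+5), so t² = 5×28.1 = 140.5.
t* = √140.5 = 11.85 min.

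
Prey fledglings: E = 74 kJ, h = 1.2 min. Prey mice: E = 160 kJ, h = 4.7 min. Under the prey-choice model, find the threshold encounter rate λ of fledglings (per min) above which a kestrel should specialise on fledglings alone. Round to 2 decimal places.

The zero-one rule: include mice iff E₂/h₂ > λE₁/(1+λh₁). Equality gives the switch point.
λE₁h₂ = E₂ + λE₂h₁ ⇒ λ = E₂/(E₁h₂ − E₂h₁) = 160/(347.8 − 192) = 1.027 per min.

1.03 per min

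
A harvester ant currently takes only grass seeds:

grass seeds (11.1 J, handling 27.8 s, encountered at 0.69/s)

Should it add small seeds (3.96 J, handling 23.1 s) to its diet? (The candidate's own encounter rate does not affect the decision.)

No

On grass seeds alone, R = ΣλE/(1+Σλh) = 7.659/20.18 = 0.3795 J/s.
small seeds: E/h = 3.96/23.1 = 0.1714 J/s.
Since 0.1714 < R, time spent handling small seeds is better spent searching.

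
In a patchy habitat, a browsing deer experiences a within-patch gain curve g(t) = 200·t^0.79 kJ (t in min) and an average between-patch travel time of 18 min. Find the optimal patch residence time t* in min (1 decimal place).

67.7 min

By the marginal value theorem, leave when the instantaneous gain rate g'(t) equals the habitat-wide average g(t)/(T + t).
g'(t) = 0.79·200·t^-0.21. Setting 0.79·200·t^-0.21 = 200·t^0.79/(18+t) gives 0.79(18+t) = t, so 0.21·t = 0.79×18.
t* = 0.79×18/0.21 = 67.71 min.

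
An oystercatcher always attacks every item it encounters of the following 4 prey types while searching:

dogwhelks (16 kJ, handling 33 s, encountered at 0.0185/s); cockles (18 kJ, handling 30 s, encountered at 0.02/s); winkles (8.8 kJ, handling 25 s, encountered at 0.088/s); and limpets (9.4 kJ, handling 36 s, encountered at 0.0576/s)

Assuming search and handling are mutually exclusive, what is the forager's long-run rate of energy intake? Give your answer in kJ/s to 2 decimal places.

0.30 kJ/s

Energy encountered per unit search time: 0.0185×16 + 0.02×18 + 0.088×8.8 + 0.0576×9.4 = 1.972 kJ/s.
Handling time per unit search time: 0.0185×33 + 0.02×30 + 0.088×25 + 0.0576×36 = 5.484.
Rate = 1.972/(1 + 5.484) = 0.3041 kJ/s.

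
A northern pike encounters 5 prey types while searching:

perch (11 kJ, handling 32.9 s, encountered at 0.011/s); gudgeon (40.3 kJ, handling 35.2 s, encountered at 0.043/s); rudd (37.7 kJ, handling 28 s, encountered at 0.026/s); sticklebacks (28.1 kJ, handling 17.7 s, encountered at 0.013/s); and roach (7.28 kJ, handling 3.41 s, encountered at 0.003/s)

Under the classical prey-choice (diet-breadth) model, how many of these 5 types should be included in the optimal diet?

Profitabilities (E/h, kJ/s): roach 2.13, sticklebacks 1.59, rudd 1.35, gudgeon 1.14, perch 0.334. Add prey in this order while the next type's profitability exceeds the intake rate on those already taken.
Rate on top 1: 0.02162. sticklebacks: 1.59 > 0.02162 → include.
Rate on top 2: 0.3121. rudd: 1.35 > 0.3121 → include.
Rate on top 3: 0.6947. gudgeon: 1.14 > 0.6947 → include.
Rate on top 4: 0.8904. perch: 0.334 < 0.8904 → exclude; stop.
Optimal diet: roach, sticklebacks, rudd, gudgeon — 4 of 5 types.

4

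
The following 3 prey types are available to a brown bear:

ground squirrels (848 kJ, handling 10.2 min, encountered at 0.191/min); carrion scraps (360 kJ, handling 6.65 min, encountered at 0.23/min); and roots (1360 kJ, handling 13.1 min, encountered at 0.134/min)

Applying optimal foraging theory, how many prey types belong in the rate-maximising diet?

Rank by E/h (kJ/min): roots 104, ground squirrels 83.1, carrion scraps 54.1. Include each in turn until the next type's E/h falls below the running intake rate.
Rate on top 1: 66.14. ground squirrels: 83.1 > 66.14 → include.
Rate on top 2: 73.18. carrion scraps: 54.1 < 73.18 → exclude; stop.
Optimal diet: roots, ground squirrels — 2 of 3 types.

2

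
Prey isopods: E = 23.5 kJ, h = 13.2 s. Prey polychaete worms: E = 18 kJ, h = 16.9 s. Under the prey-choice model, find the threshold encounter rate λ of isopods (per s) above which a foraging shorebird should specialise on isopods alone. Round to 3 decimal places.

At the threshold, the rate on isopods alone equals the profitability of polychaete worms: λ·23.5/(1 + λ·13.2) = 18/16.9 = 1.065.
Rearranging, λ(23.5 − 1.065×13.2) = 1.065, so λ = 1.065/9.441 = 0.1128 per s.

0.113 per s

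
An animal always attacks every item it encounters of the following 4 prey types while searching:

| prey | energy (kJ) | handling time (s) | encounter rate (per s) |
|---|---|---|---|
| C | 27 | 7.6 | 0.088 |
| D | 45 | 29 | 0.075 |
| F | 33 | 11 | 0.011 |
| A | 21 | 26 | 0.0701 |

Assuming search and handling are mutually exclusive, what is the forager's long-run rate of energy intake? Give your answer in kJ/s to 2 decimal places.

1.31 kJ/s

Energy encountered per unit search time: 0.088×27 + 0.075×45 + 0.011×33 + 0.0701×21 = 7.586 kJ/s.
Handling time per unit search time: 0.088×7.6 + 0.075×29 + 0.011×11 + 0.0701×26 = 4.787.
Rate = 7.586/(1 + 4.787) = 1.311 kJ/s.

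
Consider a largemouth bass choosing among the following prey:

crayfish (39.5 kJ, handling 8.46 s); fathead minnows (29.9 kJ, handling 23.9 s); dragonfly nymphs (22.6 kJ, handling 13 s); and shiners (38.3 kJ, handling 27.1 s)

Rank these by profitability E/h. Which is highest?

crayfish

In descending order of E/h:
crayfish: 39.5/8.46 = 4.67 kJ/s
dragonfly nymphs: 22.6/13 = 1.74 kJ/s
shiners: 38.3/27.1 = 1.41 kJ/s
fathead minnows: 29.9/23.9 = 1.25 kJ/s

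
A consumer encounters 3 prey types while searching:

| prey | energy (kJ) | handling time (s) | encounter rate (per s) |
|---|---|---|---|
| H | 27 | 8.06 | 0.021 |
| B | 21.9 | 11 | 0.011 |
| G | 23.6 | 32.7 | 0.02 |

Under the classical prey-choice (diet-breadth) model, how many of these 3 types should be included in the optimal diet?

E/h in descending order: H 3.35, B 1.99, G 0.722 kJ/s. The optimal diet is the largest prefix of this list for which every included type satisfies E_i/h_i > R on the types above it.
Rate on top 1: 0.4849. B: 1.99 > 0.4849 → include.
Rate on top 2: 0.6262. G: 0.722 > 0.6262 → include.
Optimal diet: H, B, G — 3 of 3 types.

3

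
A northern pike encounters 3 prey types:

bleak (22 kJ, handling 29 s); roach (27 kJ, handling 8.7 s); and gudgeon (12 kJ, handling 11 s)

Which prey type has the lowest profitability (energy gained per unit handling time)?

bleak

Profitability E/h (kJ/s): bleak = 22/29 = 0.759, roach = 27/8.7 = 3.1, gudgeon = 12/11 = 1.09.
Ranked: roach > gudgeon > bleak.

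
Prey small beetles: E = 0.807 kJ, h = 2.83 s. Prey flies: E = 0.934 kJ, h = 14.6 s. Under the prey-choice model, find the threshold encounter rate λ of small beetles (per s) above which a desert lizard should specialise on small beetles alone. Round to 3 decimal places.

The zero-one rule: include flies iff E₂/h₂ > λE₁/(1+λh₁). Equality gives the switch point.
λE₁h₂ = E₂ + λE₂h₁ ⇒ λ = E₂/(E₁h₂ − E₂h₁) = 0.934/(11.78 − 2.643) = 0.1022 per s.

0.102 per s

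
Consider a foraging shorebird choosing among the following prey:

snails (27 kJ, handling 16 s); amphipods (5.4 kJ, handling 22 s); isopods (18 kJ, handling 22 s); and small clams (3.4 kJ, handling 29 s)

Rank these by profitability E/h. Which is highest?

snails

Profitability E/h (kJ/s): snails = 27/16 = 1.69, amphipods = 5.4/22 = 0.245, isopods = 18/22 = 0.818, small clams = 3.4/29 = 0.117.
Ranked: snails > isopods > amphipods > small clams.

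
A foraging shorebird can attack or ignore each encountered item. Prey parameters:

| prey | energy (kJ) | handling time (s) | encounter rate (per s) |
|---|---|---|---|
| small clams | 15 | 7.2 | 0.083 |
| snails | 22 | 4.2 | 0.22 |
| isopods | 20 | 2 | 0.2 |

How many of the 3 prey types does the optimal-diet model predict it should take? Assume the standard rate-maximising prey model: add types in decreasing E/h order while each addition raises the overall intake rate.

Rank by E/h (kJ/s): isopods 10, snails 5.24, small clams 2.08. Include each in turn until the next type's E/h falls below the running intake rate.
Rate on top 1: 2.857. snails: 5.24 > 2.857 → include.
Rate on top 2: 3.804. small clams: 2.08 < 3.804 → exclude; stop.
Optimal diet: isopods, snails — 2 of 3 types.

2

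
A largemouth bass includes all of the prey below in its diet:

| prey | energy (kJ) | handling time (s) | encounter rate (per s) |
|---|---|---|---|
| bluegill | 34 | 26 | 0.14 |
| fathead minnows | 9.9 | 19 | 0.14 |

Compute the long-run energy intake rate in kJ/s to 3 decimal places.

R = Σλ_iE_i / (1 + Σλ_ih_i)
Numerator: 0.14×34 + 0.14×9.9 = 6.146
Denominator: 1 + 0.14×26 + 0.14×19 = 7.3
R = 6.146/7.3 = 0.8419 kJ/s

0.842 kJ/s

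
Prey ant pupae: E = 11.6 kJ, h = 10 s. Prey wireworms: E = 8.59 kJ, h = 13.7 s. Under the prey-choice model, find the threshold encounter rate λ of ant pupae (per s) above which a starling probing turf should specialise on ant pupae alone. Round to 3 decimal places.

The zero-one rule: include wireworms iff E₂/h₂ > λE₁/(1+λh₁). Equality gives the switch point.
λE₁h₂ = E₂ + λE₂h₁ ⇒ λ = E₂/(E₁h₂ − E₂h₁) = 8.59/(158.9 − 85.9) = 0.1176 per s.

0.118 per s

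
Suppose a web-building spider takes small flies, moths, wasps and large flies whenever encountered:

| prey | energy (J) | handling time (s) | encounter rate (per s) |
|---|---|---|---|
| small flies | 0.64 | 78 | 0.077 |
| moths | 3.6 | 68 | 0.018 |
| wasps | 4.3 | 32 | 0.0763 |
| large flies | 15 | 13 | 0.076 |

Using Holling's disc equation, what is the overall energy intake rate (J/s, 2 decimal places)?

R = (0.077×0.64 + 0.018×3.6 + 0.0763×4.3 + 0.076×15) / (1 + 0.077×78 + 0.018×68 + 0.0763×32 + 0.076×13) = 1.582/11.66 = 0.1357 J/s.

0.14 J/s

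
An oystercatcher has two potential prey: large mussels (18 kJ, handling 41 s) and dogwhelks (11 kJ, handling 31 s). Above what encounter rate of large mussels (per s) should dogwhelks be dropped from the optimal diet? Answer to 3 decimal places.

The zero-one rule: include dogwhelks iff E₂/h₂ > λE₁/(1+λh₁). Equality gives the switch point.
λE₁h₂ = E₂ + λE₂h₁ ⇒ λ = E₂/(E₁h₂ − E₂h₁) = 11/(558 − 451) = 0.1028 per s.

0.103 per s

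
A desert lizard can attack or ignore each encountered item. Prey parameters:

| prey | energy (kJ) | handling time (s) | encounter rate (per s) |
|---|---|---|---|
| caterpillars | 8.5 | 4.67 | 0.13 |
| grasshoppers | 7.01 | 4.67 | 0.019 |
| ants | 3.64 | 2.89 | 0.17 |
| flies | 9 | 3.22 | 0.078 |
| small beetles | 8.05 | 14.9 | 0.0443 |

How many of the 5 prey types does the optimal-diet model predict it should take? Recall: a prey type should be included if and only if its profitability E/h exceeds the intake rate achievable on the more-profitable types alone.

Profitabilities (E/h, kJ/s): flies 2.8, caterpillars 1.82, grasshoppers 1.5, ants 1.26, small beetles 0.54. Add prey in this order while the next type's profitability exceeds the intake rate on those already taken.
Rate on top 1: 0.5611. caterpillars: 1.82 > 0.5611 → include.
Rate on top 2: 0.9724. grasshoppers: 1.5 > 0.9724 → include.
Rate on top 3: 0.9965. ants: 1.26 > 0.9965 → include.
Rate on top 4: 1.05. small beetles: 0.54 < 1.05 → exclude; stop.
Optimal diet: flies, caterpillars, grasshoppers, ants — 4 of 5 types.

4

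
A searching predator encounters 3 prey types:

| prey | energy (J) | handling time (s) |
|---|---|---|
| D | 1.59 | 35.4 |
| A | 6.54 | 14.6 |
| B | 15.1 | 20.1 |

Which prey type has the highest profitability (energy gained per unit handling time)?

In descending order of E/h:
B: 15.1/20.1 = 0.751 J/s
A: 6.54/14.6 = 0.448 J/s
D: 1.59/35.4 = 0.0449 J/s

B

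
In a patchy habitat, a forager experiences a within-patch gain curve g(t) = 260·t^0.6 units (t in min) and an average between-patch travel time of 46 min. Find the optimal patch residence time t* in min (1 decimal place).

69.0 min

Optimal t* satisfies g'(t*) = g(t*)/(T + t*).
g'(t) = 0.6·260·t^-0.4. Setting 0.6·260·t^-0.4 = 260·t^0.6/(46+t) gives 0.6(46+t) = t, so 0.40·t = 0.6×46.
t* = 0.6×46/0.40 = 69 min.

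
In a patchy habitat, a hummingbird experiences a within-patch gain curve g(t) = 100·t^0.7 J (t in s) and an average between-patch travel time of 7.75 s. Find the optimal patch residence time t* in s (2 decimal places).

18.08 s

By the marginal value theorem, leave when the instantaneous gain rate g'(t) equals the habitat-wide average g(t)/(T + t).
g'(t) = 0.7·100·t^-0.3. Setting 0.7·100·t^-0.3 = 100·t^0.7/(7.75+t) gives 0.7(7.75+t) = t, so 0.30·t = 0.7×7.75.
t* = 0.7×7.75/0.30 = 18.08 s.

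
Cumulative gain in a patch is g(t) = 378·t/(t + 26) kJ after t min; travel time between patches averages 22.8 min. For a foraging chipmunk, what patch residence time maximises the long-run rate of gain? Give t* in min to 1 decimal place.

24.3 min

Maximise g(t)/(T+t): set derivative to zero → g'(t)(T+t) = g(t).
g'(t) = 378·26/(t + 26)². Setting 378·26/(t+26)² = 378t/[(t+26)(22.8+t)] gives 26(22.8+t) = t(t+26), so t² = 26×22.8 = 592.8.
t* = √592.8 = 24.35 min.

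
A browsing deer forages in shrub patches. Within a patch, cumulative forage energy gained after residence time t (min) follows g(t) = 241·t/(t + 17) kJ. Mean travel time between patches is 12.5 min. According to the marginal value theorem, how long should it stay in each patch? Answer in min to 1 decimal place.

By the marginal value theorem, leave when the instantaneous gain rate g'(t) equals the habitat-wide average g(t)/(T + t).
g'(t) = 241·17/(t + 17)². Setting 241·17/(t+17)² = 241t/[(t+17)(12.5+t)] gives 17(12.5+t) = t(t+17), so t² = 17×12.5 = 212.5.
t* = √212.5 = 14.58 min.

14.6 min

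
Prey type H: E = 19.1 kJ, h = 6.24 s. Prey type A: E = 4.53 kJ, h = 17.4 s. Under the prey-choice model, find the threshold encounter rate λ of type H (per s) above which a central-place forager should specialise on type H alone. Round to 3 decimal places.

0.015 per s

At the threshold, the rate on type H alone equals the profitability of type A: λ·19.1/(1 + λ·6.24) = 4.53/17.4 = 0.2603.
Rearranging, λ(19.1 − 0.2603×6.24) = 0.2603, so λ = 0.2603/17.48 = 0.0149 per s.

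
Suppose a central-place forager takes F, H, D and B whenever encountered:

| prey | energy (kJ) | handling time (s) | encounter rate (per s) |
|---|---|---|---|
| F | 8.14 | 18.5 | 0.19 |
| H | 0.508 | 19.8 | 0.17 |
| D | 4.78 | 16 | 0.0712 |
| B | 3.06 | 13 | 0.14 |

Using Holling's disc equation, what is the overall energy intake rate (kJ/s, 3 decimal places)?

0.222 kJ/s

R = Σλ_iE_i / (1 + Σλ_ih_i)
Numerator: 0.19×8.14 + 0.17×0.508 + 0.0712×4.78 + 0.14×3.06 = 2.402
Denominator: 1 + 0.19×18.5 + 0.17×19.8 + 0.0712×16 + 0.14×13 = 10.84
R = 2.402/10.84 = 0.2216 kJ/s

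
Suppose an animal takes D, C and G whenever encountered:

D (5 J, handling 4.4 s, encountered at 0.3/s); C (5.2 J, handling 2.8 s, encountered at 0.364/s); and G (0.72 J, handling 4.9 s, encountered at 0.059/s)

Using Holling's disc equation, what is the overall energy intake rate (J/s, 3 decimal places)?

R = (0.3×5 + 0.364×5.2 + 0.059×0.72) / (1 + 0.3×4.4 + 0.364×2.8 + 0.059×4.9) = 3.435/3.628 = 0.9468 J/s.

0.947 J/s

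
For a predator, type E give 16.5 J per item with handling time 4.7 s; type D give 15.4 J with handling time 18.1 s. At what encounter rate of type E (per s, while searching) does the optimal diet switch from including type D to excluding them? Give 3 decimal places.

At the threshold, the rate on type E alone equals the profitability of type D: λ·16.5/(1 + λ·4.7) = 15.4/18.1 = 0.8508.
Rearranging, λ(16.5 − 0.8508×4.7) = 0.8508, so λ = 0.8508/12.5 = 0.06806 per s.

0.068 per s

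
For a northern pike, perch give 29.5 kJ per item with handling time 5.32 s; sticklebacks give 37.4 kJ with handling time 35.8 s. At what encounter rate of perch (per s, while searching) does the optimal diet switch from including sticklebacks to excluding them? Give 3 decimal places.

0.044 per s

Drop sticklebacks once their profitability E₂/h₂ falls below the rate achievable on perch alone: E₂/h₂ = λE₁/(1 + λh₁).
Solve for λ: λE₁h₂ = E₂(1 + λh₁) → λ(E₁h₂ − E₂h₁) = E₂ → λ = E₂/(E₁h₂ − E₂h₁).
λ = 37.4/(29.5×35.8 − 37.4×5.32) = 37.4/857.1 = 0.04363 per s.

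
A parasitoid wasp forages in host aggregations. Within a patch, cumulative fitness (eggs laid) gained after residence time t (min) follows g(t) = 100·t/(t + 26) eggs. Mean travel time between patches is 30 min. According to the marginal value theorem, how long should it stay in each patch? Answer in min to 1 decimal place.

27.9 min

Maximise g(t)/(T+t): set derivative to zero → g'(t)(T+t) = g(t).
g'(t) = 100·26/(t + 26)². Setting 100·26/(t+26)² = 100t/[(t+26)(30+t)] gives 26(30+t) = t(t+26), so t² = 26×30 = 780.
t* = √780 = 27.93 min.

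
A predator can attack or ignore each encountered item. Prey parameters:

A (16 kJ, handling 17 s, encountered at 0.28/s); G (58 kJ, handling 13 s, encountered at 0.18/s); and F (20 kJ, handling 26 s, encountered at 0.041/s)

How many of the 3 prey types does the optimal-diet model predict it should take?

Rank by E/h (kJ/s): G 4.46, A 0.941, F 0.769. Include each in turn until the next type's E/h falls below the running intake rate.
Rate on top 1: 3.126. A: 0.941 < 3.126 → exclude; stop.
Optimal diet: G — 1 of 3 types.

1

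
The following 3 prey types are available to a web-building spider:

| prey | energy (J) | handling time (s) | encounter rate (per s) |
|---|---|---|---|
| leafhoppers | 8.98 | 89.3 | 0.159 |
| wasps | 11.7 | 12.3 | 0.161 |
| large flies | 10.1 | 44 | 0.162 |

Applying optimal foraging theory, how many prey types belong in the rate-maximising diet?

1

Rank by E/h (J/s): wasps 0.951, large flies 0.23, leafhoppers 0.101. Include each in turn until the next type's E/h falls below the running intake rate.
Rate on top 1: 0.6321. large flies: 0.23 < 0.6321 → exclude; stop.
Optimal diet: wasps — 1 of 3 types.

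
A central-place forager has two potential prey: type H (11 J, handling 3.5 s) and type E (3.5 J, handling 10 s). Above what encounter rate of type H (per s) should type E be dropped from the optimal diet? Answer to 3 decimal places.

The zero-one rule: include type E iff E₂/h₂ > λE₁/(1+λh₁). Equality gives the switch point.
λE₁h₂ = E₂ + λE₂h₁ ⇒ λ = E₂/(E₁h₂ − E₂h₁) = 3.5/(110 − 12.25) = 0.03581 per s.

0.036 per s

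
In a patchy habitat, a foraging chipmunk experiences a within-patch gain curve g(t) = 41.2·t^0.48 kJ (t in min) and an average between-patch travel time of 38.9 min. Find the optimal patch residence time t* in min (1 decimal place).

35.9 min

Optimal t* satisfies g'(t*) = g(t*)/(T + t*).
g'(t) = 0.48·41.2·t^-0.52. Setting 0.48·41.2·t^-0.52 = 41.2·t^0.48/(38.9+t) gives 0.48(38.9+t) = t, so 0.52·t = 0.48×38.9.
t* = 0.48×38.9/0.52 = 35.91 min.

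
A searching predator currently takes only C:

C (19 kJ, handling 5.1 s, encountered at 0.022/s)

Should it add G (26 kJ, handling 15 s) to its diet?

Yes

On C alone, R = ΣλE/(1+Σλh) = 0.418/1.112 = 0.3758 kJ/s.
Profitability of G: 26/15 = 1.733 kJ/s.
1.733 > 0.3758, so adding G raises the average — include it.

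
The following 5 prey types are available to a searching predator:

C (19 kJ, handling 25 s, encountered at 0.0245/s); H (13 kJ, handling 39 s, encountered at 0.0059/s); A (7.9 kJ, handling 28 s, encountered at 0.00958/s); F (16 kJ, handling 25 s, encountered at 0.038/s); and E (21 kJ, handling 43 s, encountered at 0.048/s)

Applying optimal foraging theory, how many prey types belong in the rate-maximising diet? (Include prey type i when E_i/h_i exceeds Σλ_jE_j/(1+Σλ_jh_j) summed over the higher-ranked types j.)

3

E/h in descending order: C 0.76, F 0.64, E 0.488, H 0.333, A 0.282 kJ/s. The optimal diet is the largest prefix of this list for which every included type satisfies E_i/h_i > R on the types above it.
Rate on top 1: 0.2887. F: 0.64 > 0.2887 → include.
Rate on top 2: 0.4189. E: 0.488 > 0.4189 → include.
Rate on top 3: 0.4499. H: 0.333 < 0.4499 → exclude; stop.
Optimal diet: C, F, E — 3 of 5 types.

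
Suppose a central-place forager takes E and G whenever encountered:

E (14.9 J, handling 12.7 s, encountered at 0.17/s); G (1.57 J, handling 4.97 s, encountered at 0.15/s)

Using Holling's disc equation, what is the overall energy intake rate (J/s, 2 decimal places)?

0.71 J/s

Energy encountered per unit search time: 0.17×14.9 + 0.15×1.57 = 2.769 J/s.
Handling time per unit search time: 0.17×12.7 + 0.15×4.97 = 2.905.
Rate = 2.769/(1 + 2.905) = 0.7091 J/s.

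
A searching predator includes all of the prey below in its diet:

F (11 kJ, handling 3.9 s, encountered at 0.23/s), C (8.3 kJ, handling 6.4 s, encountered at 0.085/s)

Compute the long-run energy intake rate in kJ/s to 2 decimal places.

1.33 kJ/s

R = Σλ_iE_i / (1 + Σλ_ih_i)
Numerator: 0.23×11 + 0.085×8.3 = 3.236
Denominator: 1 + 0.23×3.9 + 0.085×6.4 = 2.441
R = 3.236/2.441 = 1.325 kJ/s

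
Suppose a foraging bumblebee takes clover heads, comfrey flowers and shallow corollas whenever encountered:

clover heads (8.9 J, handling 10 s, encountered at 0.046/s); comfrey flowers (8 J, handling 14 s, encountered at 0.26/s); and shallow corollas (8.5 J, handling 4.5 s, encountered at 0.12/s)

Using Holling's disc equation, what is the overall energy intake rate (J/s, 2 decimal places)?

0.62 J/s

R = (0.046×8.9 + 0.26×8 + 0.12×8.5) / (1 + 0.046×10 + 0.26×14 + 0.12×4.5) = 3.509/5.64 = 0.6222 J/s.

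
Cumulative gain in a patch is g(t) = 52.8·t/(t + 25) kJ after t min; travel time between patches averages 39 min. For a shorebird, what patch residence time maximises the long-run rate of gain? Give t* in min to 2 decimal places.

Optimal t* satisfies g'(t*) = g(t*)/(T + t*).
g'(t) = 52.8·25/(t + 25)². Setting 52.8·25/(t+25)² = 52.8t/[(t+25)(39+t)] gives 25(39+t) = t(t+25), so t² = 25×39 = 975.
t* = √975 = 31.22 min.

31.22 min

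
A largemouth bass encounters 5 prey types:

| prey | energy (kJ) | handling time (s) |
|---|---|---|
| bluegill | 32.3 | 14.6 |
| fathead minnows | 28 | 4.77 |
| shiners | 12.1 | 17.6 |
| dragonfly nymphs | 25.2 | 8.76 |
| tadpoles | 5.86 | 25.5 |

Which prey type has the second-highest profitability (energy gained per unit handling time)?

dragonfly nymphs

In descending order of E/h:
fathead minnows: 28/4.77 = 5.87 kJ/s
dragonfly nymphs: 25.2/8.76 = 2.88 kJ/s
bluegill: 32.3/14.6 = 2.21 kJ/s
shiners: 12.1/17.6 = 0.687 kJ/s
tadpoles: 5.86/25.5 = 0.23 kJ/s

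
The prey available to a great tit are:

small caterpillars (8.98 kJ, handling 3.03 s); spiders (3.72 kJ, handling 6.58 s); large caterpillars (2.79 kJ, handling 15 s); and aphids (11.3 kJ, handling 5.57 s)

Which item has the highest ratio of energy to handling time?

small caterpillars

In descending order of E/h:
small caterpillars: 8.98/3.03 = 2.96 kJ/s
aphids: 11.3/5.57 = 2.03 kJ/s
spiders: 3.72/6.58 = 0.565 kJ/s
large caterpillars: 2.79/15 = 0.186 kJ/s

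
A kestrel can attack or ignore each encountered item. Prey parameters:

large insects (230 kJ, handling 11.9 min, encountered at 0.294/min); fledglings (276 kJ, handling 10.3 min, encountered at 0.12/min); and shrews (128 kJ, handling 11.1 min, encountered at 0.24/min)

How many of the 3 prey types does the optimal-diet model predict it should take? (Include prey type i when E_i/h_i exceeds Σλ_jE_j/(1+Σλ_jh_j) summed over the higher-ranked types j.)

2

Rank by E/h (kJ/min): fledglings 26.8, large insects 19.3, shrews 11.5. Include each in turn until the next type's E/h falls below the running intake rate.
Rate on top 1: 14.81. large insects: 19.3 > 14.81 → include.
Rate on top 2: 17.57. shrews: 11.5 < 17.57 → exclude; stop.
Optimal diet: fledglings, large insects — 2 of 3 types.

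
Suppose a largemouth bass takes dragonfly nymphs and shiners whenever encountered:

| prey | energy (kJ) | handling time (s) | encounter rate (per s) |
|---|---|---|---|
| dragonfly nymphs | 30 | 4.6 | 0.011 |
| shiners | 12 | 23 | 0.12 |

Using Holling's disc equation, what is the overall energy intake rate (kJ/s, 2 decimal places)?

0.46 kJ/s

R = Σλ_iE_i / (1 + Σλ_ih_i)
Numerator: 0.011×30 + 0.12×12 = 1.77
Denominator: 1 + 0.011×4.6 + 0.12×23 = 3.811
R = 1.77/3.811 = 0.4645 kJ/s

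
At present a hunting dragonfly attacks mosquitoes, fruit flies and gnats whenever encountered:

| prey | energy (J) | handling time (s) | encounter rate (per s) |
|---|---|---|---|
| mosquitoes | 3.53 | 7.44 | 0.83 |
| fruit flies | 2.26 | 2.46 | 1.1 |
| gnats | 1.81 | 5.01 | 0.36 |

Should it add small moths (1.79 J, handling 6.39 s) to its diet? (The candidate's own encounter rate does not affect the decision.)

Current rate: (0.83×3.53 + 1.1×2.26 + 0.36×1.81)/(1 + 0.83×7.44 + 1.1×2.46 + 0.36×5.01) = 0.5193 J/s.
Profitability of small moths: 1.79/6.39 = 0.2801 J/s.
0.2801 < 0.5193, so adding small moths would lower the average — exclude it.

No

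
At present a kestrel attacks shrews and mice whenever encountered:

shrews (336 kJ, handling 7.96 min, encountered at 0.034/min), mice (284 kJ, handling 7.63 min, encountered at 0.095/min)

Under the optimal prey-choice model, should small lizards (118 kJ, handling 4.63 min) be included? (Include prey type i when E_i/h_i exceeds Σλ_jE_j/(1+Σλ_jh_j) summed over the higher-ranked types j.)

Intake rate on the current diet: R = (0.034×336 + 0.095×284) / (1 + 0.034×7.96 + 0.095×7.63) = 38.4/1.995 = 19.25 kJ/min.
small lizards: E/h = 118/4.63 = 25.49 kJ/min.
Since 25.49 > R, including small lizards increases the long-run rate.

Yes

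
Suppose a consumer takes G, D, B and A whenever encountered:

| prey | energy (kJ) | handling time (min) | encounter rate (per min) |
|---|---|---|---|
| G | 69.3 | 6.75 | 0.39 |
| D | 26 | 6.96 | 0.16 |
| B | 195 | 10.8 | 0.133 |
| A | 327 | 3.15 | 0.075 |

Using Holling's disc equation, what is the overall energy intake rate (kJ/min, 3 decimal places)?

12.720 kJ/min

Energy encountered per unit search time: 0.39×69.3 + 0.16×26 + 0.133×195 + 0.075×327 = 81.65 kJ/min.
Handling time per unit search time: 0.39×6.75 + 0.16×6.96 + 0.133×10.8 + 0.075×3.15 = 5.419.
Rate = 81.65/(1 + 5.419) = 12.72 kJ/min.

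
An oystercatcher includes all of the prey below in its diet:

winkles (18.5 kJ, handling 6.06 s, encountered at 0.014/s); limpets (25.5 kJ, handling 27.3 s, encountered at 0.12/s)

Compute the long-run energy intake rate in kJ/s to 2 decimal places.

R = Σλ_iE_i / (1 + Σλ_ih_i)
Numerator: 0.014×18.5 + 0.12×25.5 = 3.319
Denominator: 1 + 0.014×6.06 + 0.12×27.3 = 4.361
R = 3.319/4.361 = 0.7611 kJ/s

0.76 kJ/s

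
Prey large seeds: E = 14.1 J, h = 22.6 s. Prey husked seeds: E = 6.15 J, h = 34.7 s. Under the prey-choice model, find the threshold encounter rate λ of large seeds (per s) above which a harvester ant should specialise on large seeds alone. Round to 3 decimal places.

The zero-one rule: include husked seeds iff E₂/h₂ > λE₁/(1+λh₁). Equality gives the switch point.
λE₁h₂ = E₂ + λE₂h₁ ⇒ λ = E₂/(E₁h₂ − E₂h₁) = 6.15/(489.3 − 139) = 0.01756 per s.

0.018 per s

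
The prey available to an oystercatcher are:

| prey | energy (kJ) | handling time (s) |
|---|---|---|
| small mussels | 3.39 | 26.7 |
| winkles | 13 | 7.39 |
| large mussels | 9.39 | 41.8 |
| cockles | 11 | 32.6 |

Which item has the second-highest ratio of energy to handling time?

cockles

In descending order of E/h:
winkles: 13/7.39 = 1.76 kJ/s
cockles: 11/32.6 = 0.337 kJ/s
large mussels: 9.39/41.8 = 0.225 kJ/s
small mussels: 3.39/26.7 = 0.127 kJ/s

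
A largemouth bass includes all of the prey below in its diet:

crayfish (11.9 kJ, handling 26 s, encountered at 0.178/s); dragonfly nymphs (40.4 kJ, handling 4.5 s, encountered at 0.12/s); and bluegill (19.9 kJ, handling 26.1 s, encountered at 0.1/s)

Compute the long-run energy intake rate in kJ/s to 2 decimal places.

1.02 kJ/s

R = (0.178×11.9 + 0.12×40.4 + 0.1×19.9) / (1 + 0.178×26 + 0.12×4.5 + 0.1×26.1) = 8.956/8.778 = 1.02 kJ/s.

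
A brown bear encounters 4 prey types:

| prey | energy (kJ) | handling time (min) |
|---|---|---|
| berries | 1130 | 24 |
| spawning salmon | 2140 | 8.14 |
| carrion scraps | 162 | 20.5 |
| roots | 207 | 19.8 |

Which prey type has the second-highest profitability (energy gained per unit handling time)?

Profitability E/h (kJ/min): berries = 1130/24 = 47.1, spawning salmon = 2140/8.14 = 263, carrion scraps = 162/20.5 = 7.9, roots = 207/19.8 = 10.5.
Ranked: spawning salmon > berries > roots > carrion scraps.

berries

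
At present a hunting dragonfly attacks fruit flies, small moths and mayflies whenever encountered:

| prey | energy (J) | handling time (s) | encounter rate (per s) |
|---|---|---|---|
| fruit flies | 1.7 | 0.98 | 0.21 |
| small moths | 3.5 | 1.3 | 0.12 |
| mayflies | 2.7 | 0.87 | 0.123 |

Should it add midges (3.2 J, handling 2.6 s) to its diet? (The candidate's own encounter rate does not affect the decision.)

Yes

On fruit flies, small moths and mayflies alone, R = ΣλE/(1+Σλh) = 1.109/1.469 = 0.7551 J/s.
midges: E/h = 3.2/2.6 = 1.231 J/s.
Since 1.231 > R, including midges increases the long-run rate.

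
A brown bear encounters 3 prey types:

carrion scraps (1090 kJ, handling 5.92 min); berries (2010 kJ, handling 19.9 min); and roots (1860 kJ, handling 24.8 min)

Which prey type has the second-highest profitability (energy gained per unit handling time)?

Profitability E/h (kJ/min): carrion scraps = 1090/5.92 = 184, berries = 2010/19.9 = 101, roots = 1860/24.8 = 75.
Ranked: carrion scraps > berries > roots.

berries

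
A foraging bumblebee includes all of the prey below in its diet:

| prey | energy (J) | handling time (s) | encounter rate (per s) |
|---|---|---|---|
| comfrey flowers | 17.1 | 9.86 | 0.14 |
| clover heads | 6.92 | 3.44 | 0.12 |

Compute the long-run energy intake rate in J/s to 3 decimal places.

1.154 J/s

R = (0.14×17.1 + 0.12×6.92) / (1 + 0.14×9.86 + 0.12×3.44) = 3.224/2.793 = 1.154 J/s.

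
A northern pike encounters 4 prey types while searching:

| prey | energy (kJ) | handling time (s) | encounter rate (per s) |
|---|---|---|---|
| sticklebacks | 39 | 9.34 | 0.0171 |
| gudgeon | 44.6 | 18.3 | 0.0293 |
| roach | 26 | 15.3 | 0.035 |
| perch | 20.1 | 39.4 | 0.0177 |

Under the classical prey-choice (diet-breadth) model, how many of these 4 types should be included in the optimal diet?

Rank by E/h (kJ/s): sticklebacks 4.18, gudgeon 2.44, roach 1.7, perch 0.51. Include each in turn until the next type's E/h falls below the running intake rate.
Rate on top 1: 0.5751. gudgeon: 2.44 > 0.5751 → include.
Rate on top 2: 1.164. roach: 1.7 > 1.164 → include.
Rate on top 3: 1.292. perch: 0.51 < 1.292 → exclude; stop.
Optimal diet: sticklebacks, gudgeon, roach — 3 of 4 types.

3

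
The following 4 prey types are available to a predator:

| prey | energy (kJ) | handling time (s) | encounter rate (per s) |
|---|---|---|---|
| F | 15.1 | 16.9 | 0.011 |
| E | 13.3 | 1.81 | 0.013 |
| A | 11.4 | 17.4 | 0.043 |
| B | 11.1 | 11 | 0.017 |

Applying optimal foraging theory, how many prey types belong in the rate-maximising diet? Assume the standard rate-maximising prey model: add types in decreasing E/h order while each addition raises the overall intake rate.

4

E/h in descending order: E 7.35, B 1.01, F 0.893, A 0.655 kJ/s. The optimal diet is the largest prefix of this list for which every included type satisfies E_i/h_i > R on the types above it.
Rate on top 1: 0.1689. B: 1.01 > 0.1689 → include.
Rate on top 2: 0.2987. F: 0.893 > 0.2987 → include.
Rate on top 3: 0.3779. A: 0.655 > 0.3779 → include.
Optimal diet: E, B, F, A — 4 of 4 types.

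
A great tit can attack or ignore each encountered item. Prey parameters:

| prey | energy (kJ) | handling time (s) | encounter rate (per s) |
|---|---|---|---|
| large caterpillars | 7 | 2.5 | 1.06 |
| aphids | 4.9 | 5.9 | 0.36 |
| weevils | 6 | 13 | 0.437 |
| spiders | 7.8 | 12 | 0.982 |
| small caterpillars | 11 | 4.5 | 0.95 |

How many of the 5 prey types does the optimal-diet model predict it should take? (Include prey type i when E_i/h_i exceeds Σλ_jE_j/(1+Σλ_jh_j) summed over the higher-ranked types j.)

E/h in descending order: large caterpillars 2.8, small caterpillars 2.44, aphids 0.831, spiders 0.65, weevils 0.462 kJ/s. The optimal diet is the largest prefix of this list for which every included type satisfies E_i/h_i > R on the types above it.
Rate on top 1: 2.033. small caterpillars: 2.44 > 2.033 → include.
Rate on top 2: 2.255. aphids: 0.831 < 2.255 → exclude; stop.
Optimal diet: large caterpillars, small caterpillars — 2 of 5 types.

2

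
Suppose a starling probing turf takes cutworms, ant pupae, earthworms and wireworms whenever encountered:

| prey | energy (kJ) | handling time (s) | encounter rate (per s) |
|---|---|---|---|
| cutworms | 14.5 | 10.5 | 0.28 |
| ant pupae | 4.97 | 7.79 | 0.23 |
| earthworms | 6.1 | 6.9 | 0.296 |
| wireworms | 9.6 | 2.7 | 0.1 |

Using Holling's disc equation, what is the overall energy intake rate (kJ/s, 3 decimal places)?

R = (0.28×14.5 + 0.23×4.97 + 0.296×6.1 + 0.1×9.6) / (1 + 0.28×10.5 + 0.23×7.79 + 0.296×6.9 + 0.1×2.7) = 7.969/8.044 = 0.9906 kJ/s.

0.991 kJ/s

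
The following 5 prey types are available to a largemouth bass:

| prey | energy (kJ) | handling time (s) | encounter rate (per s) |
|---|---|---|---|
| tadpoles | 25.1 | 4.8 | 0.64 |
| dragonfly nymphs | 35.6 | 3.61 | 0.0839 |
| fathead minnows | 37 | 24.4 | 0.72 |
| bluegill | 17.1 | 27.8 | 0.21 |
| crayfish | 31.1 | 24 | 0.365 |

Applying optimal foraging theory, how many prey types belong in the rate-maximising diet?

2

Profitabilities (E/h, kJ/s): dragonfly nymphs 9.86, tadpoles 5.23, fathead minnows 1.52, crayfish 1.3, bluegill 0.615. Add prey in this order while the next type's profitability exceeds the intake rate on those already taken.
Rate on top 1: 2.292. tadpoles: 5.23 > 2.292 → include.
Rate on top 2: 4.355. fathead minnows: 1.52 < 4.355 → exclude; stop.
Optimal diet: dragonfly nymphs, tadpoles — 2 of 5 types.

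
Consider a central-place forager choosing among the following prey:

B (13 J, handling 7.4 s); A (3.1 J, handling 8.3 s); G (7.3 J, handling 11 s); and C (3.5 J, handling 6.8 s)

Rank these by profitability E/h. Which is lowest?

Profitability E/h (J/s): B = 13/7.4 = 1.76, A = 3.1/8.3 = 0.373, G = 7.3/11 = 0.664, C = 3.5/6.8 = 0.515.
Ranked: B > G > C > A.

A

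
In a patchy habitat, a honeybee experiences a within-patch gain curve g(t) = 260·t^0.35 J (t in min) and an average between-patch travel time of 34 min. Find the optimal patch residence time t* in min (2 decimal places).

18.31 min

By the marginal value theorem, leave when the instantaneous gain rate g'(t) equals the habitat-wide average g(t)/(T + t).
g'(t) = 0.35·260·t^-0.65. Setting 0.35·260·t^-0.65 = 260·t^0.35/(34+t) gives 0.35(34+t) = t, so 0.65·t = 0.35×34.
t* = 0.35×34/0.65 = 18.31 min.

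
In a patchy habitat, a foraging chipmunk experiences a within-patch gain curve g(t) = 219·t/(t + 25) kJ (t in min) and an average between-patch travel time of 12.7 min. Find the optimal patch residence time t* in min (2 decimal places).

17.82 min

Optimal t* satisfies g'(t*) = g(t*)/(T + t*).
g'(t) = 219·25/(t + 25)². Setting 219·25/(t+25)² = 219t/[(t+25)(12.7+t)] gives 25(12.7+t) = t(t+25), so t² = 25×12.7 = 317.5.
t* = √317.5 = 17.82 min.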